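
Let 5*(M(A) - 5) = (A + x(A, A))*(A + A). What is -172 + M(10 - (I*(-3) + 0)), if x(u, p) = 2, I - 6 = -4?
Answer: -259/5 ≈ -51.800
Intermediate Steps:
I = 2 (I = 6 - 4 = 2)
M(A) = 5 + 2*A*(2 + A)/5 (M(A) = 5 + ((A + 2)*(A + A))/5 = 5 + ((2 + A)*(2*A))/5 = 5 + (2*A*(2 + A))/5 = 5 + 2*A*(2 + A)/5)
-172 + M(10 - (I*(-3) + 0)) = -172 + (5 + 2*(10 - (2*(-3) + 0))²/5 + 4*(10 - (2*(-3) + 0))/5) = -172 + (5 + 2*(10 - (-6 + 0))²/5 + 4*(10 - (-6 + 0))/5) = -172 + (5 + 2*(10 - 1*(-6))²/5 + 4*(10 - 1*(-6))/5) = -172 + (5 + 2*(10 + 6)²/5 + 4*(10 + 6)/5) = -172 + (5 + (⅖)*16² + (⅘)*16) = -172 + (5 + (⅖)*256 + 64/5) = -172 + (5 + 512/5 + 64/5) = -172 + 601/5 = -259/5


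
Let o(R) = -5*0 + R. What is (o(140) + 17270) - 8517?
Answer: 8893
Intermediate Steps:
o(R) = R (o(R) = 0 + R = R)
(o(140) + 17270) - 8517 = (140 + 17270) - 8517 = 17410 - 8517 = 8893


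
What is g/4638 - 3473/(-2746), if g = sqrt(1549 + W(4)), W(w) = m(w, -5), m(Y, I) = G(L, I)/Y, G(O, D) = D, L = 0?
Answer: 3473/2746 + sqrt(6191)/9276 ≈ 1.2732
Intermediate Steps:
m(Y, I) = I/Y
W(w) = -5/w
g = sqrt(6191)/2 (g = sqrt(1549 - 5/4) = sqrt(6191/4) = sqrt(6191)/2 ≈ 39.341)
g/4638 - 3473/(-2746) = (sqrt(6191)/2)/4638 - 3473/(-2746) = (sqrt(6191)/2)*(1/4638) - 3473*(-1/2746) = sqrt(6191)/9276 + 3473/2746 = 3473/2746 + sqrt(6191)/9276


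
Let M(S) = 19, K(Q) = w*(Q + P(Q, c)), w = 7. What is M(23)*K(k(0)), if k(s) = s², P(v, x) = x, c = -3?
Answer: -399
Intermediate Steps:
K(Q) = -21 + 7*Q (K(Q) = 7*(Q - 3) = 7*(-3 + Q) = -21 + 7*Q)
M(23)*K(k(0)) = 19*(-21 + 7*0²) = 19*(-21 + 7*0) = 19*(-21 + 0) = 19*(-21) = -399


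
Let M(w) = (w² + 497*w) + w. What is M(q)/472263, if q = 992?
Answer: 1478080/472263 ≈ 3.1298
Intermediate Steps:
M(w) = w² + 498*w
M(q)/472263 = (992*(498 + 992))/472263 = (992*1490)*(1/472263) = 1478080*(1/472263) = 1478080/472263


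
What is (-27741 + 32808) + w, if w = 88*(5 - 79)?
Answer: -1445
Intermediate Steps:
w = -6512 (w = 88*(-74) = -6512)
(-27741 + 32808) + w = (-27741 + 32808) - 6512 = 5067 - 6512 = -1445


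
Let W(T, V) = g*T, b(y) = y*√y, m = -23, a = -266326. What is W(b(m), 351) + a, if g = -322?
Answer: -266326 + 7406*I*√23 ≈ -2.6633e+5 + 35518.0*I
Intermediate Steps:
b(y) = y^(3/2)
W(T, V) = -322*T
W(b(m), 351) + a = -(-7406)*I*√23 - 266326 = 7406*I*√23 - 266326 = -266326 + 7406*I*√23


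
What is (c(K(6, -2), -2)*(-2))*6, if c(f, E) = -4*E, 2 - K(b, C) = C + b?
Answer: -96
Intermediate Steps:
K(b, C) = 2 - C - b (K(b, C) = 2 - (C + b) = 2 + (-C - b) = 2 - C - b)
(c(K(6, -2), -2)*(-2))*6 = (-4*(-2)*(-2))*6 = (8*(-2))*6 = -16*6 = -96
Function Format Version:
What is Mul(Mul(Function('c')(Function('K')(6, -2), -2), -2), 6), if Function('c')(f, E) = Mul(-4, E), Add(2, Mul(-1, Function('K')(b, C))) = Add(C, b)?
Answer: -96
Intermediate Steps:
Function('K')(b, C) = Add(2, Mul(-1, C), Mul(-1, b)) (Function('K')(b, C) = Add(2, Mul(-1, Add(C, b))) = Add(2, Add(Mul(-1, C), Mul(-1, b))) = Add(2, Mul(-1, C), Mul(-1, b)))
Mul(Mul(Function('c')(Function('K')(6, -2), -2), -2), 6) = Mul(Mul(Mul(-4, -2), -2), 6) = Mul(Mul(8, -2), 6) = Mul(-16, 6) = -96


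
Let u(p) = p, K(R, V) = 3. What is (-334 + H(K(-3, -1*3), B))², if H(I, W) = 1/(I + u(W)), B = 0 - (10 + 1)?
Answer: 7144929/64 ≈ 1.1164e+5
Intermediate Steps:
B = -11 (B = 0 - 1*11 = 0 - 11 = -11)
H(I, W) = 1/(I + W)
(-334 + H(K(-3, -1*3), B))² = (-334 + 1/(3 - 11))² = (-334 + 1/(-8))² = (-334 - ⅛)² = (-2673/8)² = 7144929/64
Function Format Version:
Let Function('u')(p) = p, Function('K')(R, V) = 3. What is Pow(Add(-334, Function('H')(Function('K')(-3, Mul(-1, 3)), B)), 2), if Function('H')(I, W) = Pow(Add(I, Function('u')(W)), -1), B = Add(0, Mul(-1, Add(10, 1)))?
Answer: Rational(7144929, 64) ≈ 1.1164e+5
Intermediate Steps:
B = -11 (B = Add(0, Mul(-1, 11)) = Add(0, -11) = -11)
Function('H')(I, W) = Pow(Add(I, W), -1)
Pow(Add(-334, Function('H')(Function('K')(-3, Mul(-1, 3)), B)), 2) = Pow(Add(-334, Pow(Add(3, -11), -1)), 2) = Pow(Add(-334, Pow(-8, -1)), 2) = Pow(Add(-334, Rational(-1, 8)), 2) = Pow(Rational(-2673, 8), 2) = Rational(7144929, 64)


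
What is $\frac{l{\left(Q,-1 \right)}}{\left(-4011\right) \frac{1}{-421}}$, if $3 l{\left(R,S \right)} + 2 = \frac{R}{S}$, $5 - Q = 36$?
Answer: $\frac{12209}{12033} \approx 1.0146$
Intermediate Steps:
$Q = -31$ ($Q = 5 - 36 = -31$)
$l{\left(R,S \right)} = - \frac{2}{3} + \frac{R}{3 S}$ ($l{\left(R,S \right)} = - \frac{2}{3} + \frac{R \frac{1}{S}}{3} = - \frac{2}{3} + \frac{R}{3 S}$)
$\frac{l{\left(Q,-1 \right)}}{\left(-4011\right) \frac{1}{-421}} = \frac{\frac{1}{3} \frac{1}{-1} \left(-31 - -2\right)}{\left(-4011\right) \frac{1}{-421}} = \frac{\frac{1}{3} \left(-1\right) \left(-31 + 2\right)}{\left(-4011\right) \left(- \frac{1}{421}\right)} = \frac{\frac{1}{3} \left(-1\right) \left(-29\right)}{\frac{4011}{421}} = \frac{29}{3} \cdot \frac{421}{4011} = \frac{12209}{12033}$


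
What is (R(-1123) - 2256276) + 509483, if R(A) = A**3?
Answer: -1417994660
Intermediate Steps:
(R(-1123) - 2256276) + 509483 = ((-1123)**3 - 2256276) + 509483 = (-1416247867 - 2256276) + 509483 = -1418504143 + 509483 = -1417994660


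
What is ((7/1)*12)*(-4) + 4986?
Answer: 4650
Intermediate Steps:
((7/1)*12)*(-4) + 4986 = ((7*1)*12)*(-4) + 4986 = (7*12)*(-4) + 4986 = 84*(-4) + 4986 = -336 + 4986 = 4650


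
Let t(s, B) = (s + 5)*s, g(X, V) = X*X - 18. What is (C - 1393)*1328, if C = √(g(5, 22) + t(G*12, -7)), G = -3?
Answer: -1849904 + 1328*√1123 ≈ -1.8054e+6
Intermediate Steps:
g(X, V) = -18 + X² (g(X, V) = X² - 18 = -18 + X²)
t(s, B) = s*(5 + s) (t(s, B) = (5 + s)*s = s*(5 + s))
C = √1123 (C = √((-18 + 5²) + (-3*12)*(5 - 3*12)) = √((-18 + 25) - 36*(5 - 36)) = √(7 - 36*(-31)) = √(7 + 1116) = √1123 ≈ 33.511)
(C - 1393)*1328 = (√1123 - 1393)*1328 = (-1393 + √1123)*1328 = -1849904 + 1328*√1123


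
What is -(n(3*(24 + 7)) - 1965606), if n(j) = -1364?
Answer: 1966970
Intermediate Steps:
-(n(3*(24 + 7)) - 1965606) = -(-1364 - 1965606) = -1*(-1966970) = 1966970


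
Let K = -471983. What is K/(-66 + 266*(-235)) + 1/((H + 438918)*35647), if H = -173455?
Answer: 4466356042542039/592154157489136 ≈ 7.5426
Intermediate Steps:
K/(-66 + 266*(-235)) + 1/((H + 438918)*35647) = -471983/(-66 + 266*(-235)) + 1/((-173455 + 438918)*35647) = -471983/(-66 - 62510) + (1/35647)/265463 = -471983/(-62576) + (1/265463)*(1/35647) = -471983*(-1/62576) + 1/9462959561 = 471983/62576 + 1/9462959561 = 4466356042542039/592154157489136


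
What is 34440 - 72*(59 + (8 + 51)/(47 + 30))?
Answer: 2320536/77 ≈ 30137.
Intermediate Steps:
34440 - 72*(59 + (8 + 51)/(47 + 30)) = 34440 - 72*(59 + 59/77) = 34440 - 72*4602/77 = 34440 - 331344/77 = 2320536/77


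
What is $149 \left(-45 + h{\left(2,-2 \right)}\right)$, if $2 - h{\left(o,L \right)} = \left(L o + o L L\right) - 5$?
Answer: $-6258$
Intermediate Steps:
$h{\left(o,L \right)} = 7 - L o - o L^{2}$ ($h{\left(o,L \right)} = 2 - \left(\left(L o + o L L\right) - 5\right) = 2 - \left(\left(L o + L o L\right) - 5\right) = 2 - \left(\left(L o + o L^{2}\right) - 5\right) = 2 - \left(-5 + L o + o L^{2}\right) = 7 - L o - o L^{2}$)
$149 \left(-45 + h{\left(2,-2 \right)}\right) = 149 \left(-45 - \left(-7 - 4 + 8\right)\right) = 149 \left(-45 + \left(7 + 4 - 2 \cdot 4\right)\right) = 149 \left(-45 + \left(7 + 4 - 8\right)\right) = 149 \left(-45 + 3\right) = 149 \left(-42\right) = -6258$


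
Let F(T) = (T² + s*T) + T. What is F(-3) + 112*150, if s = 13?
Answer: 16767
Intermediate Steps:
F(T) = T² + 14*T (F(T) = (T² + 13*T) + T = T² + 14*T)
F(-3) + 112*150 = -3*(14 - 3) + 112*150 = -3*11 + 16800 = -33 + 16800 = 16767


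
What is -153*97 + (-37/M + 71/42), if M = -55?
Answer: -34277251/2310 ≈ -14839.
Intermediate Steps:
-153*97 + (-37/M + 71/42) = -153*97 + (-37/(-55) + 71/42) = -14841 + (-37*(-1/55) + 71*(1/42)) = -14841 + (37/55 + 71/42) = -14841 + 5459/2310 = -34277251/2310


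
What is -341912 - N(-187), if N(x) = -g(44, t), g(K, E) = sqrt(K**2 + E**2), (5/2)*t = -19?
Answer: -341912 + 2*sqrt(12461)/5 ≈ -3.4187e+5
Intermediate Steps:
t = -38/5 (t = (2/5)*(-19) = -38/5 ≈ -7.6000)
g(K, E) = sqrt(E**2 + K**2)
N(x) = -2*sqrt(12461)/5 (N(x) = -sqrt((-38/5)**2 + 44**2) = -sqrt(1444/25 + 1936) = -sqrt(49844/25) = -2*sqrt(12461)/5)
-341912 - N(-187) = -341912 - (-2)*sqrt(12461)/5 = -341912 + 2*sqrt(12461)/5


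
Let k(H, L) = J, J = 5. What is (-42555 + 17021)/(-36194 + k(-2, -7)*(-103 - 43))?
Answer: 751/1086 ≈ 0.69153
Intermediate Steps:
k(H, L) = 5
(-42555 + 17021)/(-36194 + k(-2, -7)*(-103 - 43)) = (-42555 + 17021)/(-36194 + 5*(-103 - 43)) = -25534/(-36194 + 5*(-146)) = -25534/(-36194 - 730) = -25534/(-36924) = -25534*(-1/36924) = 751/1086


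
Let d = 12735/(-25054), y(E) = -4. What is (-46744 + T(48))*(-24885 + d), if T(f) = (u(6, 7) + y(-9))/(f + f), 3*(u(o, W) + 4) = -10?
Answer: 466305504160925/400864 ≈ 1.1633e+9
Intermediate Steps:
d = -12735/25054 (d = 12735*(-1/25054) = -12735/25054 ≈ -0.50830)
u(o, W) = -22/3 (u(o, W) = -4 + (⅓)*(-10) = -4 - 10/3 = -22/3)
T(f) = -17/(3*f) (T(f) = (-22/3 - 4)/(f + f) = -34*1/(2*f)/3 = -17/(3*f))
(-46744 + T(48))*(-24885 + d) = (-46744 - 17/3/48)*(-24885 - 12735/25054) = (-46744 - 17/3*1/48)*(-623481525/25054) = (-46744 - 17/144)*(-623481525/25054) = -6731153/144*(-623481525/25054) = 466305504160925/400864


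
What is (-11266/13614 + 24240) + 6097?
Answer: 206498326/6807 ≈ 30336.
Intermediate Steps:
(-11266/13614 + 24240) + 6097 = (-11266*1/13614 + 24240) + 6097 = (-5633/6807 + 24240) + 6097 = 164996047/6807 + 6097 = 206498326/6807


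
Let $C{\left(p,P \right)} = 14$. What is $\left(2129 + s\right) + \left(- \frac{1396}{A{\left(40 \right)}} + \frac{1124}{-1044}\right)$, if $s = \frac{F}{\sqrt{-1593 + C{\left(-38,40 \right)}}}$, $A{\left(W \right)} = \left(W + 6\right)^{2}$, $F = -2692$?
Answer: $\frac{293709163}{138069} + \frac{2692 i \sqrt{1579}}{1579} \approx 2127.3 + 67.746 i$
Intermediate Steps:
$A{\left(W \right)} = \left(6 + W\right)^{2}$
$s = \frac{2692 i \sqrt{1579}}{1579}$ ($s = - \frac{2692}{\sqrt{-1593 + 14}} = - \frac{2692}{\sqrt{-1579}} = - \frac{2692}{i \sqrt{1579}} = - 2692 \left(- \frac{i \sqrt{1579}}{1579}\right) = \frac{2692 i \sqrt{1579}}{1579} \approx 67.746 i$)
$\left(2129 + s\right) + \left(- \frac{1396}{A{\left(40 \right)}} + \frac{1124}{-1044}\right) = \left(2129 + \frac{2692 i \sqrt{1579}}{1579}\right) - \left(\frac{281}{261} + \frac{1396}{\left(6 + 40\right)^{2}}\right) = \left(2129 + \frac{2692 i \sqrt{1579}}{1579}\right) - \left(\frac{281}{261} + \frac{1396}{46^{2}}\right) = \left(2129 + \frac{2692 i \sqrt{1579}}{1579}\right) - \left(\frac{281}{261} + \frac{1396}{2116}\right) = \left(2129 + \frac{2692 i \sqrt{1579}}{1579}\right) - \frac{239738}{138069} = \frac{293709163}{138069} + \frac{2692 i \sqrt{1579}}{1579}$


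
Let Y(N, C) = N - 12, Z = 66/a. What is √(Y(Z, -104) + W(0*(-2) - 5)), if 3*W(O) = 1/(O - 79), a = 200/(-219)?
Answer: I*√3716482/210 ≈ 9.1801*I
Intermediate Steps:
a = -200/219 (a = 200*(-1/219) = -200/219 ≈ -0.91324)
Z = -7227/100 (Z = 66/(-200/219) = 66*(-219/200) = -7227/100 ≈ -72.270)
Y(N, C) = -12 + N
W(O) = 1/(3*(-79 + O)) (W(O) = 1/(3*(O - 79)) = 1/(3*(-79 + O)))
√(Y(Z, -104) + W(0*(-2) - 5)) = √((-12 - 7227/100) + 1/(3*(-79 + (0*(-2) - 5)))) = √(-8427/100 + 1/(3*(-79 + (0 - 5)))) = √(-8427/100 + 1/(3*(-79 - 5))) = √(-8427/100 + (⅓)/(-84)) = √(-8427/100 + (⅓)*(-1/84)) = √(-8427/100 - 1/252) = √(-265463/3150) = I*√3716482/210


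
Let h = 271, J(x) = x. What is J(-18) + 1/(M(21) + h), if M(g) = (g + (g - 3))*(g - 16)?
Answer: -8387/466 ≈ -17.998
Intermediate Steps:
M(g) = (-16 + g)*(-3 + 2*g) (M(g) = (g + (-3 + g))*(-16 + g) = (-3 + 2*g)*(-16 + g) = (-16 + g)*(-3 + 2*g))
J(-18) + 1/(M(21) + h) = -18 + 1/((48 - 35*21 + 2*21**2) + 271) = -18 + 1/((48 - 735 + 2*441) + 271) = -18 + 1/((48 - 735 + 882) + 271) = -18 + 1/(195 + 271) = -18 + 1/466 = -8387/466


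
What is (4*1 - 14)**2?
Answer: 100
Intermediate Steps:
(4*1 - 14)**2 = (4 - 14)**2 = (-10)**2 = 100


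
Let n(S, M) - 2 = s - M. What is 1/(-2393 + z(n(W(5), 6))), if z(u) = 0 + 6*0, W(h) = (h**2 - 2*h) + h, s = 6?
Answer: -1/2393 ≈ -0.00041789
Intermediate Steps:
W(h) = h**2 - h
n(S, M) = 8 - M (n(S, M) = 2 + (6 - M) = 8 - M)
z(u) = 0 (z(u) = 0 + 0 = 0)
1/(-2393 + z(n(W(5), 6))) = 1/(-2393 + 0) = 1/(-2393) = -1/2393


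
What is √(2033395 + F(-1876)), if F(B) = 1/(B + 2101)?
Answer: 2*√114378469/15 ≈ 1426.0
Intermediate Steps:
F(B) = 1/(2101 + B)
√(2033395 + F(-1876)) = √(2033395 + 1/(2101 - 1876)) = √(2033395 + 1/225) = √(457513876/225) = 2*√114378469/15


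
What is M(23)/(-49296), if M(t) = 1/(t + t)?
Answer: -1/2267616 ≈ -4.4099e-7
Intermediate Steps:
M(t) = 1/(2*t)
M(23)/(-49296) = ((½)/23)/(-49296) = ((½)*(1/23))*(-1/49296) = (1/46)*(-1/49296) = -1/2267616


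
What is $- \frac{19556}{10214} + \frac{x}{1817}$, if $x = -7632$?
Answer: $- \frac{56743250}{9279419} \approx -6.115$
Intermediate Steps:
$- \frac{19556}{10214} + \frac{x}{1817} = - \frac{19556}{10214} - \frac{7632}{1817} = \left(-19556\right) \frac{1}{10214} - \frac{7632}{1817} = - \frac{9778}{5107} - \frac{7632}{1817} = - \frac{56743250}{9279419}$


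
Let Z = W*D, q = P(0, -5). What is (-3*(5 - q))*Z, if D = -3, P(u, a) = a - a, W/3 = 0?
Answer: 0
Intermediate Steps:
W = 0 (W = 3*0 = 0)
P(u, a) = 0
q = 0
Z = 0 (Z = 0*(-3) = 0)
(-3*(5 - q))*Z = -3*(5 - 1*0)*0 = -3*(5 + 0)*0 = -3*5*0 = -15*0 = 0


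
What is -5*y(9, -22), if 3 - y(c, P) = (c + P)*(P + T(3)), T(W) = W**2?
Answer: 830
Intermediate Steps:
y(c, P) = 3 - (9 + P)*(P + c) (y(c, P) = 3 - (c + P)*(P + 3**2) = 3 - (P + c)*(P + 9) = 3 - (P + c)*(9 + P) = 3 - (9 + P)*(P + c))
-5*y(9, -22) = -5*(3 - 1*(-22)**2 - 9*(-22) - 9*9 - 1*(-22)*9) = -5*(3 - 1*484 + 198 - 81 + 198) = -5*(3 - 484 + 198 - 81 + 198) = -5*(-166) = 830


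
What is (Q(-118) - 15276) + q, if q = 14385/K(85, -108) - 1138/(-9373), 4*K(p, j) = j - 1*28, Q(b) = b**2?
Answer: -565649977/318682 ≈ -1775.0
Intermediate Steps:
K(p, j) = -7 + j/4 (K(p, j) = (j - 1*28)/4 = (j - 28)/4 = (-28 + j)/4 = -7 + j/4)
q = -134791913/318682 (q = 14385/(-7 + (1/4)*(-108)) - 1138/(-9373) = 14385/(-7 - 27) - 1138*(-1/9373) = 14385/(-34) + 1138/9373 = 14385*(-1/34) + 1138/9373 = -14385/34 + 1138/9373 = -134791913/318682 ≈ -422.97)
(Q(-118) - 15276) + q = ((-118)**2 - 15276) - 134791913/318682 = (13924 - 15276) - 134791913/318682 = -1352 - 134791913/318682 = -565649977/318682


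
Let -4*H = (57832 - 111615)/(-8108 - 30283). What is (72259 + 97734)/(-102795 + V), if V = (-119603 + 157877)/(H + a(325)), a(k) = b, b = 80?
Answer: -2079241670641/1251442778379 ≈ -1.6615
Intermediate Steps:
a(k) = 80
H = -53783/153564 (H = -(57832 - 111615)/(4*(-8108 - 30283)) = -(-53783)/(4*(-38391)) = -(-53783)*(-1)/(4*38391) = -¼*53783/38391 = -53783/153564 ≈ -0.35023)
V = 5877508536/12231337 (V = (-119603 + 157877)/(-53783/153564 + 80) = 38274/(12231337/153564) = 38274*(153564/12231337) = 5877508536/12231337 ≈ 480.53)
(72259 + 97734)/(-102795 + V) = (72259 + 97734)/(-102795 + 5877508536/12231337) = 169993/(-1251442778379/12231337) = 169993*(-12231337/1251442778379) = -2079241670641/1251442778379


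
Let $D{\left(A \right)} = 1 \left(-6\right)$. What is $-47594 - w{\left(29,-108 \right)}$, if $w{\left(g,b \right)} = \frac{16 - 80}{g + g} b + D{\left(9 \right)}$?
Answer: $- \frac{1383508}{29} \approx -47707.0$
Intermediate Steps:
$D{\left(A \right)} = -6$
$w{\left(g,b \right)} = -6 - \frac{32 b}{g}$ ($w{\left(g,b \right)} = \frac{16 - 80}{g + g} b - 6 = - \frac{64}{2 g} b - 6 = - 64 \frac{1}{2 g} b - 6 = - \frac{32}{g} b - 6 = - \frac{32 b}{g} - 6 = -6 - \frac{32 b}{g}$)
$-47594 - w{\left(29,-108 \right)} = -47594 - \left(-6 - - \frac{3456}{29}\right) = -47594 - \left(-6 - \left(-3456\right) \frac{1}{29}\right) = -47594 - \left(-6 + \frac{3456}{29}\right) = -47594 - \frac{3282}{29} = - \frac{1383508}{29}$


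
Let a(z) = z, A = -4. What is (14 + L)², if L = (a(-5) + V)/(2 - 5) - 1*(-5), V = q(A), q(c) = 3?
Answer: 3481/9 ≈ 386.78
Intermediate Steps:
V = 3
L = 17/3 (L = (-5 + 3)/(2 - 5) - 1*(-5) = -2/(-3) + 5 = -2*(-⅓) + 5 = ⅔ + 5 = 17/3 ≈ 5.6667)
(14 + L)² = (14 + 17/3)² = (59/3)² = 3481/9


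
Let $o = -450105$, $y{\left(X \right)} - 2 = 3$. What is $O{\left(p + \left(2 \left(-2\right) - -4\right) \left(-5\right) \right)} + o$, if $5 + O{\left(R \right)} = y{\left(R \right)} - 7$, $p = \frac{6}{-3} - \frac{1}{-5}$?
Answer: $-450112$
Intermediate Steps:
$y{\left(X \right)} = 5$ ($y{\left(X \right)} = 2 + 3 = 5$)
$p = - \frac{9}{5}$ ($p = 6 \left(- \frac{1}{3}\right) - - \frac{1}{5} = -2 + \frac{1}{5} = - \frac{9}{5} \approx -1.8$)
$O{\left(R \right)} = -7$ ($O{\left(R \right)} = -5 + \left(5 - 7\right) = -5 - 2 = -7$)
$O{\left(p + \left(2 \left(-2\right) - -4\right) \left(-5\right) \right)} + o = -7 - 450105 = -450112$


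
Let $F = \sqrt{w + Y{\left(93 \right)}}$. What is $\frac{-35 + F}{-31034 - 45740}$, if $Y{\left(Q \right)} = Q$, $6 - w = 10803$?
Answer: $\frac{35}{76774} - \frac{2 i \sqrt{669}}{38387} \approx 0.00045588 - 0.0013476 i$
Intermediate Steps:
$w = -10797$ ($w = 6 - 10803 = -10797$)
$F = 4 i \sqrt{669}$ ($F = \sqrt{-10797 + 93} = \sqrt{-10704} = 4 i \sqrt{669} \approx 103.46 i$)
$\frac{-35 + F}{-31034 - 45740} = \frac{-35 + 4 i \sqrt{669}}{-31034 - 45740} = \frac{-35 + 4 i \sqrt{669}}{-76774} = \left(-35 + 4 i \sqrt{669}\right) \left(- \frac{1}{76774}\right) = \frac{35}{76774} - \frac{2 i \sqrt{669}}{38387}$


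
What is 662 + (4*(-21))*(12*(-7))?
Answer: 7718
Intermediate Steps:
662 + (4*(-21))*(12*(-7)) = 662 - 84*(-84) = 662 + 7056 = 7718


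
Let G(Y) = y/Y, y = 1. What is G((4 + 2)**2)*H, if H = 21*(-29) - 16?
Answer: -625/36 ≈ -17.361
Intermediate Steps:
G(Y) = 1/Y
H = -625 (H = -609 - 16 = -625)
G((4 + 2)**2)*H = -625/(4 + 2)**2 = -625/6**2 = -625/36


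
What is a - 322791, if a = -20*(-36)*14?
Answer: -312711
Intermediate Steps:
a = 10080 (a = 720*14 = 10080)
a - 322791 = 10080 - 322791 = -312711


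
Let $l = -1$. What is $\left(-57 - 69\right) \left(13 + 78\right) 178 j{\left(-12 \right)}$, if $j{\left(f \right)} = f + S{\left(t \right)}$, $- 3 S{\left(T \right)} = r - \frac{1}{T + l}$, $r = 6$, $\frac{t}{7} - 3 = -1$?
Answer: $28520940$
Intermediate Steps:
$t = 14$ ($t = 21 + 7 \left(-1\right) = 21 - 7 = 14$)
$S{\left(T \right)} = -2 + \frac{1}{3 \left(-1 + T\right)}$ ($S{\left(T \right)} = - \frac{6 - \frac{1}{T - 1}}{3} = - \frac{6 - \frac{1}{-1 + T}}{3} = -2 + \frac{1}{3 \left(-1 + T\right)}$)
$j{\left(f \right)} = - \frac{77}{39} + f$ ($j{\left(f \right)} = f + \frac{7 - 84}{3 \left(-1 + 14\right)} = f + \frac{7 - 84}{3 \cdot 13} = f + \frac{1}{3} \cdot \frac{1}{13} \left(-77\right) = f - \frac{77}{39} = - \frac{77}{39} + f$)
$\left(-57 - 69\right) \left(13 + 78\right) 178 j{\left(-12 \right)} = \left(-57 - 69\right) \left(13 + 78\right) 178 \left(- \frac{77}{39} - 12\right) = \left(-126\right) 91 \cdot 178 \left(- \frac{545}{39}\right) = \left(-11466\right) 178 \left(- \frac{545}{39}\right) = \left(-2040948\right) \left(- \frac{545}{39}\right) = 28520940$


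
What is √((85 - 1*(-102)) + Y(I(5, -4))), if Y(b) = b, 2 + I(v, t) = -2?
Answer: √183 ≈ 13.528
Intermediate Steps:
I(v, t) = -4 (I(v, t) = -2 - 2 = -4)
√((85 - 1*(-102)) + Y(I(5, -4))) = √((85 - 1*(-102)) - 4) = √((85 + 102) - 4) = √(187 - 4) = √183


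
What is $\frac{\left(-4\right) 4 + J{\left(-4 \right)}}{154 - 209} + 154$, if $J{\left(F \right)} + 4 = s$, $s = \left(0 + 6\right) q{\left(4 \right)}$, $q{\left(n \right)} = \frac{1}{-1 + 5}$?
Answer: $\frac{16977}{110} \approx 154.34$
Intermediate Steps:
$q{\left(n \right)} = \frac{1}{4}$
$s = \frac{3}{2}$ ($s = \left(0 + 6\right) \frac{1}{4} = 6 \cdot \frac{1}{4} = \frac{3}{2} \approx 1.5$)
$J{\left(F \right)} = - \frac{5}{2}$ ($J{\left(F \right)} = -4 + \frac{3}{2} = - \frac{5}{2}$)
$\frac{\left(-4\right) 4 + J{\left(-4 \right)}}{154 - 209} + 154 = \frac{\left(-4\right) 4 - \frac{5}{2}}{154 - 209} + 154 = \frac{-16 - \frac{5}{2}}{-55} + 154 = \left(- \frac{1}{55}\right) \left(- \frac{37}{2}\right) + 154 = \frac{37}{110} + 154 = \frac{16977}{110}$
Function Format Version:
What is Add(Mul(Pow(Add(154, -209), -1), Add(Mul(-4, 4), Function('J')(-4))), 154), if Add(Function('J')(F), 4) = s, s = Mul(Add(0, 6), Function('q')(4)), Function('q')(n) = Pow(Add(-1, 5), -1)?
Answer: Rational(16977, 110) ≈ 154.34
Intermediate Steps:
Function('q')(n) = Rational(1, 4) (Function('q')(n) = Pow(4, -1) = Rational(1, 4))
s = Rational(3, 2) (s = Mul(Add(0, 6), Rational(1, 4)) = Mul(6, Rational(1, 4)) = Rational(3, 2) ≈ 1.5000)
Function('J')(F) = Rational(-5, 2) (Function('J')(F) = Add(-4, Rational(3, 2)) = Rational(-5, 2))
Add(Mul(Pow(Add(154, -209), -1), Add(Mul(-4, 4), Function('J')(-4))), 154) = Add(Mul(Pow(Add(154, -209), -1), Add(Mul(-4, 4), Rational(-5, 2))), 154) = Add(Mul(Pow(-55, -1), Add(-16, Rational(-5, 2))), 154) = Add(Mul(Rational(-1, 55), Rational(-37, 2)), 154) = Add(Rational(37, 110), 154) = Rational(16977, 110)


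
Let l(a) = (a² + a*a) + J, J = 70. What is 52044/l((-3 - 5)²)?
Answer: 8674/1377 ≈ 6.2992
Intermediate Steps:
l(a) = 70 + 2*a² (l(a) = (a² + a*a) + 70 = (a² + a²) + 70 = 2*a² + 70 = 70 + 2*a²)
52044/l((-3 - 5)²) = 52044/(70 + 2*((-3 - 5)²)²) = 52044/(70 + 2*((-8)²)²) = 52044/(70 + 2*64²) = 52044/(70 + 2*4096) = 52044/(70 + 8192) = 52044/8262 = 52044*(1/8262) = 8674/1377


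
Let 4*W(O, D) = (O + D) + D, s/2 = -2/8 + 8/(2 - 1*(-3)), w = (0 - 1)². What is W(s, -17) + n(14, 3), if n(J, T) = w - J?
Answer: -833/40 ≈ -20.825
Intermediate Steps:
w = 1 (w = (-1)² = 1)
s = 27/10 (s = 2*(-2/8 + 8/(2 - 1*(-3))) = 2*(-2*⅛ + 8/(2 + 3)) = 2*(-¼ + 8/5) = 2*(27/20) = 27/10 ≈ 2.7000)
n(J, T) = 1 - J
W(O, D) = D/2 + O/4 (W(O, D) = ((O + D) + D)/4 = ((D + O) + D)/4 = (O + 2*D)/4 = D/2 + O/4)
W(s, -17) + n(14, 3) = ((½)*(-17) + (¼)*(27/10)) + (1 - 1*14) = (-17/2 + 27/40) + (1 - 14) = -313/40 - 13 = -833/40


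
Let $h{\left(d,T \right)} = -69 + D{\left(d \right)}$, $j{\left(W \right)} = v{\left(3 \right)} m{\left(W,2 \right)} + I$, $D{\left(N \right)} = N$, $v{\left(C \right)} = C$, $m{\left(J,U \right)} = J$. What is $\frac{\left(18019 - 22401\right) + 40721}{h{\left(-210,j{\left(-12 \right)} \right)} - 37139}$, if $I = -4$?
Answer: $- \frac{36339}{37418} \approx -0.97116$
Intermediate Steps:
$j{\left(W \right)} = -4 + 3 W$ ($j{\left(W \right)} = 3 W - 4 = -4 + 3 W$)
$h{\left(d,T \right)} = -69 + d$
$\frac{\left(18019 - 22401\right) + 40721}{h{\left(-210,j{\left(-12 \right)} \right)} - 37139} = \frac{\left(18019 - 22401\right) + 40721}{\left(-69 - 210\right) - 37139} = \frac{-4382 + 40721}{-279 - 37139} = \frac{36339}{-37418} = 36339 \left(- \frac{1}{37418}\right) = - \frac{36339}{37418}$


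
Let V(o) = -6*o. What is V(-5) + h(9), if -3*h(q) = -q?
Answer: 33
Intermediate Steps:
h(q) = q/3 (h(q) = -(-1)*q/3 = q/3)
V(-5) + h(9) = -6*(-5) + (⅓)*9 = 30 + 3 = 33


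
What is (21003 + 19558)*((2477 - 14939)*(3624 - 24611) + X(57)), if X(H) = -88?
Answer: 10608320127266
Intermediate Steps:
(21003 + 19558)*((2477 - 14939)*(3624 - 24611) + X(57)) = (21003 + 19558)*((2477 - 14939)*(3624 - 24611) - 88) = 40561*(-12462*(-20987) - 88) = 40561*(261539994 - 88) = 40561*261539906 = 10608320127266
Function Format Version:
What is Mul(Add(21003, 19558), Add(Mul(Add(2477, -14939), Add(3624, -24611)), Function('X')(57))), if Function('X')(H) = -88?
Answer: 10608320127266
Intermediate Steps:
Mul(Add(21003, 19558), Add(Mul(Add(2477, -14939), Add(3624, -24611)), Function('X')(57))) = Mul(Add(21003, 19558), Add(Mul(Add(2477, -14939), Add(3624, -24611)), -88)) = Mul(40561, Add(Mul(-12462, -20987), -88)) = Mul(40561, Add(261539994, -88)) = Mul(40561, 261539906) = 10608320127266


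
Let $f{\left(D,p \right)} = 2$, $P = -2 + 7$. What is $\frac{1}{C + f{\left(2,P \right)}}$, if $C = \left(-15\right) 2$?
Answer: $- \frac{1}{28} \approx -0.035714$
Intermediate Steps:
$P = 5$
$C = -30$
$\frac{1}{C + f{\left(2,P \right)}} = \frac{1}{-30 + 2} = \frac{1}{-28} = - \frac{1}{28}$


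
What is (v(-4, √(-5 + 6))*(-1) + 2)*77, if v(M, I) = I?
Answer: 77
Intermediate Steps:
(v(-4, √(-5 + 6))*(-1) + 2)*77 = (√(-5 + 6)*(-1) + 2)*77 = (√1*(-1) + 2)*77 = (1*(-1) + 2)*77 = (-1 + 2)*77 = 1*77 = 77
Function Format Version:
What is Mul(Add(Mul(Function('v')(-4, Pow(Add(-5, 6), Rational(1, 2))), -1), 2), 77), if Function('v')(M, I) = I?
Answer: 77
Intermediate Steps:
Mul(Add(Mul(Function('v')(-4, Pow(Add(-5, 6), Rational(1, 2))), -1), 2), 77) = Mul(Add(Mul(Pow(Add(-5, 6), Rational(1, 2)), -1), 2), 77) = Mul(Add(Mul(Pow(1, Rational(1, 2)), -1), 2), 77) = Mul(Add(Mul(1, -1), 2), 77) = Mul(Add(-1, 2), 77) = Mul(1, 77) = 77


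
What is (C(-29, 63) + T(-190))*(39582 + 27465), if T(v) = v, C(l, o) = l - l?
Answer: -12738930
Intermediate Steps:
C(l, o) = 0
(C(-29, 63) + T(-190))*(39582 + 27465) = (0 - 190)*(39582 + 27465) = -190*67047 = -12738930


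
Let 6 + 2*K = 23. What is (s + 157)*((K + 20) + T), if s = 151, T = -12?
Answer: 5082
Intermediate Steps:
K = 17/2 (K = -3 + (1/2)*23 = -3 + 23/2 = 17/2 ≈ 8.5000)
(s + 157)*((K + 20) + T) = (151 + 157)*((17/2 + 20) - 12) = 308*(57/2 - 12) = 308*(33/2) = 5082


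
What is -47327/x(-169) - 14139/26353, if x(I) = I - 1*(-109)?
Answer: 1246360091/1581180 ≈ 788.25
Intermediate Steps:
x(I) = 109 + I (x(I) = I + 109 = 109 + I)
-47327/x(-169) - 14139/26353 = -47327/(109 - 169) - 14139/26353 = -47327/(-60) - 14139*1/26353 = -47327*(-1/60) - 14139/26353 = 47327/60 - 14139/26353 = 1246360091/1581180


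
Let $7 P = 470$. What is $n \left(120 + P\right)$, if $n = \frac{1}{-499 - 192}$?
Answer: $- \frac{1310}{4837} \approx -0.27083$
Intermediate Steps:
$P = \frac{470}{7}$ ($P = \frac{1}{7} \cdot 470 = \frac{470}{7} \approx 67.143$)
$n = - \frac{1}{691}$ ($n = \frac{1}{-691} = - \frac{1}{691} \approx -0.0014472$)
$n \left(120 + P\right) = - \frac{120 + \frac{470}{7}}{691} = \left(- \frac{1}{691}\right) \frac{1310}{7} = - \frac{1310}{4837}$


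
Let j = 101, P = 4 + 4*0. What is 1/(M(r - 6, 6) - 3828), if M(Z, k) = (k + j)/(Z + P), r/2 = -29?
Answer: -60/229787 ≈ -0.00026111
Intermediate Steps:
r = -58 (r = 2*(-29) = -58)
P = 4 (P = 4 + 0 = 4)
M(Z, k) = (101 + k)/(4 + Z) (M(Z, k) = (k + 101)/(Z + 4) = (101 + k)/(4 + Z))
1/(M(r - 6, 6) - 3828) = 1/((101 + 6)/(4 + (-58 - 6)) - 3828) = 1/(107/(4 - 64) - 3828) = 1/(107/(-60) - 3828) = 1/(-1/60*107 - 3828) = 1/(-107/60 - 3828) = 1/(-229787/60) = -60/229787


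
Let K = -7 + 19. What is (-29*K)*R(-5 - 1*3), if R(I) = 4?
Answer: -1392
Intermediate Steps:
K = 12
(-29*K)*R(-5 - 1*3) = -29*12*4 = -348*4 = -1392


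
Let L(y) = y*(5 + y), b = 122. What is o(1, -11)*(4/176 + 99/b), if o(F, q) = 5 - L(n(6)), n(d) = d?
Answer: -2239/44 ≈ -50.886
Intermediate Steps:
o(F, q) = -61 (o(F, q) = 5 - 6*(5 + 6) = 5 - 6*11 = 5 - 1*66 = 5 - 66 = -61)
o(1, -11)*(4/176 + 99/b) = -61*(4/176 + 99/122) = -61*(4*(1/176) + 99*(1/122)) = -61*(1/44 + 99/122) = -61*2239/2684 = -2239/44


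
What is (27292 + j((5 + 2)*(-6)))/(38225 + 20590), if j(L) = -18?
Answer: 27274/58815 ≈ 0.46373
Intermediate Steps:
(27292 + j((5 + 2)*(-6)))/(38225 + 20590) = (27292 - 18)/(38225 + 20590) = 27274/58815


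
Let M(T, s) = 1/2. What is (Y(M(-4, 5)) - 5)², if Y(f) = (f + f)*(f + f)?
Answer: 16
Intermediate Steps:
M(T, s) = ½
Y(f) = 4*f² (Y(f) = (2*f)*(2*f) = 4*f²)
(Y(M(-4, 5)) - 5)² = (4*(½)² - 5)² = (4*(¼) - 5)² = (1 - 5)² = (-4)² = 16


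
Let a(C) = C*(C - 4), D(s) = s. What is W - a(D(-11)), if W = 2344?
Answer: 2179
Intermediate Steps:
a(C) = C*(-4 + C)
W - a(D(-11)) = 2344 - (-11)*(-4 - 11) = 2344 - (-11)*(-15) = 2344 - 1*165 = 2344 - 165 = 2179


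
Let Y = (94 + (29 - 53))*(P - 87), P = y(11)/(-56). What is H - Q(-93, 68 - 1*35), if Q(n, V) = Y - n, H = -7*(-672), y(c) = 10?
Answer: 21427/2 ≈ 10714.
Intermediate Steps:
H = 4704
P = -5/28 (P = 10/(-56) = 10*(-1/56) = -5/28 ≈ -0.17857)
Y = -12205/2 (Y = (94 + (29 - 53))*(-5/28 - 87) = (94 - 24)*(-2441/28) = 70*(-2441/28) = -12205/2 ≈ -6102.5)
Q(n, V) = -12205/2 - n
H - Q(-93, 68 - 1*35) = 4704 - (-12205/2 - 1*(-93)) = 4704 - (-12205/2 + 93) = 4704 - 1*(-12019/2) = 4704 + 12019/2 = 21427/2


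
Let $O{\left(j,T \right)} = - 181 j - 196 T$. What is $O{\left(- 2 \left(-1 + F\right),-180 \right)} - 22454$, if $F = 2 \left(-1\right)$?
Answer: $11740$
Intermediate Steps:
$F = -2$
$O{\left(j,T \right)} = - 196 T - 181 j$
$O{\left(- 2 \left(-1 + F\right),-180 \right)} - 22454 = \left(\left(-196\right) \left(-180\right) - 181 \left(- 2 \left(-1 - 2\right)\right)\right) - 22454 = \left(35280 - 181 \left(\left(-2\right) \left(-3\right)\right)\right) - 22454 = \left(35280 - 1086\right) - 22454 = 34194 - 22454 = 11740$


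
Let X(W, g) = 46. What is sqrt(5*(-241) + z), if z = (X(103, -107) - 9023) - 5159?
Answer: 23*I*sqrt(29) ≈ 123.86*I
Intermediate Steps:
z = -14136 (z = (46 - 9023) - 5159 = -8977 - 5159 = -14136)
sqrt(5*(-241) + z) = sqrt(5*(-241) - 14136) = sqrt(-1205 - 14136) = sqrt(-15341) = 23*I*sqrt(29)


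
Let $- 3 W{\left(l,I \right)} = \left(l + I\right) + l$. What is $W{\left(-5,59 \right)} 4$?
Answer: $- \frac{196}{3} \approx -65.333$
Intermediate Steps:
$W{\left(l,I \right)} = - \frac{2 l}{3} - \frac{I}{3}$ ($W{\left(l,I \right)} = - \frac{\left(l + I\right) + l}{3} = - \frac{\left(I + l\right) + l}{3} = - \frac{I + 2 l}{3} = - \frac{2 l}{3} - \frac{I}{3}$)
$W{\left(-5,59 \right)} 4 = \left(\left(- \frac{2}{3}\right) \left(-5\right) - \frac{59}{3}\right) 4 = \left(\frac{10}{3} - \frac{59}{3}\right) 4 = \left(- \frac{49}{3}\right) 4 = - \frac{196}{3}$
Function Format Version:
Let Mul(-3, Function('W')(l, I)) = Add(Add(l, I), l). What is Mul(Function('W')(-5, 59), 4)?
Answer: Rational(-196, 3) ≈ -65.333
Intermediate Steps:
Function('W')(l, I) = Add(Mul(Rational(-2, 3), l), Mul(Rational(-1, 3), I)) (Function('W')(l, I) = Mul(Rational(-1, 3), Add(Add(l, I), l)) = Mul(Rational(-1, 3), Add(Add(I, l), l)) = Mul(Rational(-1, 3), Add(I, Mul(2, l))) = Add(Mul(Rational(-2, 3), l), Mul(Rational(-1, 3), I)))
Mul(Function('W')(-5, 59), 4) = Mul(Add(Mul(Rational(-2, 3), -5), Mul(Rational(-1, 3), 59)), 4) = Mul(Add(Rational(10, 3), Rational(-59, 3)), 4) = Mul(Rational(-49, 3), 4) = Rational(-196, 3)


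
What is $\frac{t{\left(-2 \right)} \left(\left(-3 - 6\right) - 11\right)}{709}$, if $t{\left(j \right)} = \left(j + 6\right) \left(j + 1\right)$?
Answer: $\frac{80}{709} \approx 0.11283$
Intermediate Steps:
$t{\left(j \right)} = \left(1 + j\right) \left(6 + j\right)$ ($t{\left(j \right)} = \left(6 + j\right) \left(1 + j\right) = \left(1 + j\right) \left(6 + j\right)$)
$\frac{t{\left(-2 \right)} \left(\left(-3 - 6\right) - 11\right)}{709} = \frac{\left(6 + \left(-2\right)^{2} + 7 \left(-2\right)\right) \left(\left(-3 - 6\right) - 11\right)}{709} = \left(6 + 4 - 14\right) \left(-9 - 11\right) \frac{1}{709} = \left(-4\right) \left(-20\right) \frac{1}{709} = 80 \cdot \frac{1}{709} = \frac{80}{709}$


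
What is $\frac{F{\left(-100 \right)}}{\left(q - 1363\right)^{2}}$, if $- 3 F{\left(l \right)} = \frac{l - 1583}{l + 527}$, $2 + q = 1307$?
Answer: $\frac{561}{1436428} \approx 0.00039055$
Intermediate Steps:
$q = 1305$ ($q = -2 + 1307 = 1305$)
$F{\left(l \right)} = - \frac{-1583 + l}{3 \left(527 + l\right)}$ ($F{\left(l \right)} = - \frac{\left(l - 1583\right) \frac{1}{l + 527}}{3} = - \frac{\left(-1583 + l\right) \frac{1}{527 + l}}{3} = - \frac{\frac{1}{527 + l} \left(-1583 + l\right)}{3} = - \frac{-1583 + l}{3 \left(527 + l\right)}$)
$\frac{F{\left(-100 \right)}}{\left(q - 1363\right)^{2}} = \frac{\frac{1}{3} \frac{1}{527 - 100} \left(1583 - -100\right)}{\left(1305 - 1363\right)^{2}} = \frac{\frac{1}{3} \cdot \frac{1}{427} \left(1583 + 100\right)}{\left(-58\right)^{2}} = \frac{\frac{1}{3} \cdot \frac{1}{427} \cdot 1683}{3364} = \frac{561}{427} \cdot \frac{1}{3364} = \frac{561}{1436428}$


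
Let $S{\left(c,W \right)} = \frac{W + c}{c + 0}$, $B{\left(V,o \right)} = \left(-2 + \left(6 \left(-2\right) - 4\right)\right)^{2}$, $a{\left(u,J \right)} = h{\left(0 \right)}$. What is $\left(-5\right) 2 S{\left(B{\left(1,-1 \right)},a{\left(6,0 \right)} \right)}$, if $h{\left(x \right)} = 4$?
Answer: $- \frac{820}{81} \approx -10.123$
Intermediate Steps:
$a{\left(u,J \right)} = 4$
$B{\left(V,o \right)} = 324$ ($B{\left(V,o \right)} = \left(-2 - 16\right)^{2} = \left(-18\right)^{2} = 324$)
$S{\left(c,W \right)} = \frac{W + c}{c}$
$\left(-5\right) 2 S{\left(B{\left(1,-1 \right)},a{\left(6,0 \right)} \right)} = \left(-5\right) 2 \frac{4 + 324}{324} = - 10 \cdot \frac{1}{324} \cdot 328 = \left(-10\right) \frac{82}{81} = - \frac{820}{81}$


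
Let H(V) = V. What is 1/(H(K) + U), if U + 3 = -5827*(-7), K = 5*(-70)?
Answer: 1/40436 ≈ 2.4730e-5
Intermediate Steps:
K = -350
U = 40786 (U = -3 - 5827*(-7) = -3 + 40789 = 40786)
1/(H(K) + U) = 1/(-350 + 40786) = 1/40436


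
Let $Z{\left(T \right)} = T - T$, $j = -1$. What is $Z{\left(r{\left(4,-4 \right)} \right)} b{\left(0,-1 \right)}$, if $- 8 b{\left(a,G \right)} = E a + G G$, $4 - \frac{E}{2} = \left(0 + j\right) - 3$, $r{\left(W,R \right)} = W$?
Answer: $0$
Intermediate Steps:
$E = 16$ ($E = 8 - 2 \left(\left(0 - 1\right) - 3\right) = 8 - 2 \left(-1 - 3\right) = 8 - -8 = 8 + 8 = 16$)
$Z{\left(T \right)} = 0$
$b{\left(a,G \right)} = - 2 a - \frac{G^{2}}{8}$ ($b{\left(a,G \right)} = - \frac{16 a + G G}{8} = - \frac{16 a + G^{2}}{8} = - \frac{G^{2} + 16 a}{8} = - 2 a - \frac{G^{2}}{8}$)
$Z{\left(r{\left(4,-4 \right)} \right)} b{\left(0,-1 \right)} = 0 \left(\left(-2\right) 0 - \frac{\left(-1\right)^{2}}{8}\right) = 0 \left(0 - \frac{1}{8}\right) = 0 \left(- \frac{1}{8}\right) = 0$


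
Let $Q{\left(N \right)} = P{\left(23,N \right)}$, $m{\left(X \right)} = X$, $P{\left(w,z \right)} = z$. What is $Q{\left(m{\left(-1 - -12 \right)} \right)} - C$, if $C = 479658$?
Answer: $-479647$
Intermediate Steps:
$Q{\left(N \right)} = N$
$Q{\left(m{\left(-1 - -12 \right)} \right)} - C = \left(-1 - -12\right) - 479658 = \left(-1 + 12\right) - 479658 = 11 - 479658 = -479647$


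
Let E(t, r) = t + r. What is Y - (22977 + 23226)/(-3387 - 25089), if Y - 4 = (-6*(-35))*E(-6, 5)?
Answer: -1939951/9492 ≈ -204.38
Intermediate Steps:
E(t, r) = r + t
Y = -206 (Y = 4 + (-6*(-35))*(5 - 6) = 4 + 210*(-1) = 4 - 210 = -206)
Y - (22977 + 23226)/(-3387 - 25089) = -206 - (22977 + 23226)/(-3387 - 25089) = -206 - 46203/(-28476) = -206 - 46203*(-1)/28476 = -206 - 1*(-15401/9492) = -206 + 15401/9492 = -1939951/9492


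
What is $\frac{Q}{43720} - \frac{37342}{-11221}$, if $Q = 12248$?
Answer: $\frac{221253381}{61322765} \approx 3.608$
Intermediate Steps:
$\frac{Q}{43720} - \frac{37342}{-11221} = \frac{12248}{43720} - \frac{37342}{-11221} = 12248 \cdot \frac{1}{43720} - - \frac{37342}{11221} = \frac{1531}{5465} + \frac{37342}{11221} = \frac{221253381}{61322765}$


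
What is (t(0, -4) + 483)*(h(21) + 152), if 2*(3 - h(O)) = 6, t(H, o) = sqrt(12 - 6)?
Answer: 73416 + 152*sqrt(6) ≈ 73788.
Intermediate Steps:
t(H, o) = sqrt(6)
h(O) = 0 (h(O) = 3 - 1/2*6 = 3 - 3 = 0)
(t(0, -4) + 483)*(h(21) + 152) = (sqrt(6) + 483)*(0 + 152) = (483 + sqrt(6))*152 = 73416 + 152*sqrt(6)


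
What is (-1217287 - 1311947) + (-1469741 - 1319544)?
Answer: -5318519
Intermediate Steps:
(-1217287 - 1311947) + (-1469741 - 1319544) = -2529234 - 2789285 = -5318519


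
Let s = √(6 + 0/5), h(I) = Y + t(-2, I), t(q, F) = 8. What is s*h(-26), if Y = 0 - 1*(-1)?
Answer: 9*√6 ≈ 22.045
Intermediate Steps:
Y = 1 (Y = 0 + 1 = 1)
h(I) = 9 (h(I) = 1 + 8 = 9)
s = √6 (s = √(6 + 0*(⅕)) = √(6 + 0) = √6 ≈ 2.4495)
s*h(-26) = √6*9 = 9*√6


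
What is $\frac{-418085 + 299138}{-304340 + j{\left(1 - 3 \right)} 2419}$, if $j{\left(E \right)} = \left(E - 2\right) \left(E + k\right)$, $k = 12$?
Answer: $\frac{39649}{133700} \approx 0.29655$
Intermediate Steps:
$j{\left(E \right)} = \left(-2 + E\right) \left(12 + E\right)$ ($j{\left(E \right)} = \left(E - 2\right) \left(E + 12\right) = \left(-2 + E\right) \left(12 + E\right)$)
$\frac{-418085 + 299138}{-304340 + j{\left(1 - 3 \right)} 2419} = \frac{-418085 + 299138}{-304340 + \left(-24 + \left(1 - 3\right)^{2} + 10 \left(1 - 3\right)\right) 2419} = - \frac{118947}{-304340 + \left(-24 + \left(-2\right)^{2} + 10 \left(-2\right)\right) 2419} = - \frac{118947}{-304340 + \left(-24 + 4 - 20\right) 2419} = - \frac{118947}{-304340 - 96760} = - \frac{118947}{-401100} = \left(-118947\right) \left(- \frac{1}{401100}\right) = \frac{39649}{133700}$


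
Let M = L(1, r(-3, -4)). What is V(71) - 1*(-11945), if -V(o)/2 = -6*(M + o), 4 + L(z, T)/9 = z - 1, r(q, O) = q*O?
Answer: 12365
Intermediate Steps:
r(q, O) = O*q
L(z, T) = -45 + 9*z (L(z, T) = -36 + 9*(z - 1) = -36 + 9*(-1 + z) = -36 + (-9 + 9*z) = -45 + 9*z)
M = -36 (M = -45 + 9*1 = -45 + 9 = -36)
V(o) = -432 + 12*o (V(o) = -(-12)*(-36 + o) = -2*(216 - 6*o) = -432 + 12*o)
V(71) - 1*(-11945) = (-432 + 12*71) - 1*(-11945) = (-432 + 852) + 11945 = 420 + 11945 = 12365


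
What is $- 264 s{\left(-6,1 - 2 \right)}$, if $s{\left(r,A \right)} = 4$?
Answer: $-1056$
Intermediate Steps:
$- 264 s{\left(-6,1 - 2 \right)} = \left(-264\right) 4 = -1056$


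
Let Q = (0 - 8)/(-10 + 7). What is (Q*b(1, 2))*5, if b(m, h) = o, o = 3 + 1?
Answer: 160/3 ≈ 53.333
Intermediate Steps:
o = 4
b(m, h) = 4
Q = 8/3 (Q = -8/(-3) = -8*(-1/3) = 8/3 ≈ 2.6667)
(Q*b(1, 2))*5 = ((8/3)*4)*5 = (32/3)*5 = 160/3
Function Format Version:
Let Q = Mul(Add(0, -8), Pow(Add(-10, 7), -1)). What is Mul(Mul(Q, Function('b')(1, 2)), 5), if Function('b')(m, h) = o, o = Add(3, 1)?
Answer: Rational(160, 3) ≈ 53.333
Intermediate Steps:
o = 4
Function('b')(m, h) = 4
Q = Rational(8, 3) (Q = Mul(-8, Pow(-3, -1)) = Mul(-8, Rational(-1, 3)) = Rational(8, 3) ≈ 2.6667)
Mul(Mul(Q, Function('b')(1, 2)), 5) = Mul(Mul(Rational(8, 3), 4), 5) = Mul(Rational(32, 3), 5) = Rational(160, 3)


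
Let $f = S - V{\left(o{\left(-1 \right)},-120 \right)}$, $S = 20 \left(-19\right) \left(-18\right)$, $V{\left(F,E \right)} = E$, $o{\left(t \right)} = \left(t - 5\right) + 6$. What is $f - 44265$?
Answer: $-37305$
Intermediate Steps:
$o{\left(t \right)} = 1 + t$ ($o{\left(t \right)} = \left(-5 + t\right) + 6 = 1 + t$)
$S = 6840$ ($S = \left(-380\right) \left(-18\right) = 6840$)
$f = 6960$ ($f = 6840 - -120 = 6840 + 120 = 6960$)
$f - 44265 = 6960 - 44265 = -37305$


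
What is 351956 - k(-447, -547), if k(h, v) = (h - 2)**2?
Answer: 150355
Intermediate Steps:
k(h, v) = (-2 + h)**2
351956 - k(-447, -547) = 351956 - (-2 - 447)**2 = 351956 - 1*(-449)**2 = 351956 - 1*201601 = 351956 - 201601 = 150355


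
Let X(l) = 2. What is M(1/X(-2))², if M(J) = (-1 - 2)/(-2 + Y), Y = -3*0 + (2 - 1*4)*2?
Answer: ¼ ≈ 0.25000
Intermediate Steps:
Y = -4 (Y = 0 + (2 - 4)*2 = 0 - 2*2 = 0 - 4 = -4)
M(J) = ½ (M(J) = (-1 - 2)/(-2 - 4) = -3/(-6) = -3*(-⅙) = ½)
M(1/X(-2))² = (½)² = ¼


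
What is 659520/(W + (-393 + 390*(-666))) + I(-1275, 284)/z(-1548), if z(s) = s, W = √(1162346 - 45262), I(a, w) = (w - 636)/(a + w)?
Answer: -13160649941253592/5190370319809557 - 263808*√279271/13533612121 ≈ -2.5459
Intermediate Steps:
I(a, w) = (-636 + w)/(a + w)
W = 2*√279271 (W = √1117084 = 2*√279271 ≈ 1056.9)
659520/(W + (-393 + 390*(-666))) + I(-1275, 284)/z(-1548) = 659520/(2*√279271 + (-393 + 390*(-666))) + ((-636 + 284)/(-1275 + 284))/(-1548) = 659520/(2*√279271 + (-393 - 259740)) + (-352/(-991))*(-1/1548) = 659520/(2*√279271 - 260133) - 1/991*(-352)*(-1/1548) = 659520/(-260133 + 2*√279271) + (352/991)*(-1/1548) = 659520/(-260133 + 2*√279271) - 88/383517 = -88/383517 + 659520/(-260133 + 2*√279271)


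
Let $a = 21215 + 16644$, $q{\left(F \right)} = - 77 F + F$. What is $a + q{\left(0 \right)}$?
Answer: $37859$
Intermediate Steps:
$q{\left(F \right)} = - 76 F$
$a = 37859$
$a + q{\left(0 \right)} = 37859 - 0 = 37859 + 0 = 37859$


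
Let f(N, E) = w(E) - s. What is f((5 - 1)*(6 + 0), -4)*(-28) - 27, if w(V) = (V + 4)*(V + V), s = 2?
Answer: 29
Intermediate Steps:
w(V) = 2*V*(4 + V) (w(V) = (4 + V)*(2*V) = 2*V*(4 + V))
f(N, E) = -2 + 2*E*(4 + E) (f(N, E) = 2*E*(4 + E) - 1*2 = 2*E*(4 + E) - 2 = -2 + 2*E*(4 + E))
f((5 - 1)*(6 + 0), -4)*(-28) - 27 = (-2 + 2*(-4)*(4 - 4))*(-28) - 27 = (-2 + 2*(-4)*0)*(-28) - 27 = (-2 + 0)*(-28) - 27 = -2*(-28) - 27 = 56 - 27 = 29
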